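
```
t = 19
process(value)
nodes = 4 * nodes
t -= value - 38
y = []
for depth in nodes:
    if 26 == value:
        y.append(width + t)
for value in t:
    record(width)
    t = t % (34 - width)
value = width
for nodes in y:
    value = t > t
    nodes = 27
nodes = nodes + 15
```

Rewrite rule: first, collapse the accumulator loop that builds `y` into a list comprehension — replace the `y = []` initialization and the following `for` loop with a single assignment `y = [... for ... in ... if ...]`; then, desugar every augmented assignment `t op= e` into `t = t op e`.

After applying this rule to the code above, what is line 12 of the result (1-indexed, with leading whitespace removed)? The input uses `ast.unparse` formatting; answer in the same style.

nodes = 27

Transformed code:
t = 19
process(value)
nodes = 4 * nodes
t = t - (value - 38)
y = [width + t for depth in nodes if 26 == value]
for value in t:
    record(width)
    t = t % (34 - width)
value = width
for nodes in y:
    value = t > t
    nodes = 27
nodes = nodes + 15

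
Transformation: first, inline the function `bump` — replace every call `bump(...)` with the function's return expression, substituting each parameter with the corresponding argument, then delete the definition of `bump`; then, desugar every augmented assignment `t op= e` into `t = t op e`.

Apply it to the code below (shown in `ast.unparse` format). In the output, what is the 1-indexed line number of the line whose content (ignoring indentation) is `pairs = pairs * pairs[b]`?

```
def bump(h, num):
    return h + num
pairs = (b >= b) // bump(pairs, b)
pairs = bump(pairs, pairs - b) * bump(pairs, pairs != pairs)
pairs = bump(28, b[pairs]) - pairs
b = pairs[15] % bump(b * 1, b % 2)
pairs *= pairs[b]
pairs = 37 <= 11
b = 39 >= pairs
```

5

Transformed code:
pairs = (b >= b) // (pairs + b)
pairs = (pairs + (pairs - b)) * (pairs + (pairs != pairs))
pairs = 28 + b[pairs] - pairs
b = pairs[15] % (b * 1 + b % 2)
pairs = pairs * pairs[b]
pairs = 37 <= 11
b = 39 >= pairs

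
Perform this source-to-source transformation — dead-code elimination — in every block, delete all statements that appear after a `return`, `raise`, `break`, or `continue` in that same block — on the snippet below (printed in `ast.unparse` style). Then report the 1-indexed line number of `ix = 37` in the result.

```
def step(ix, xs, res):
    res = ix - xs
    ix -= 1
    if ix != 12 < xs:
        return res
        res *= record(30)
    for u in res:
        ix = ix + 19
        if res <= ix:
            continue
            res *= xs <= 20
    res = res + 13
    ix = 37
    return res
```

11

Transformed code:
def step(ix, xs, res):
    res = ix - xs
    ix -= 1
    if ix != 12 < xs:
        return res
    for u in res:
        ix = ix + 19
        if res <= ix:
            continue
    res = res + 13
    ix = 37
    return res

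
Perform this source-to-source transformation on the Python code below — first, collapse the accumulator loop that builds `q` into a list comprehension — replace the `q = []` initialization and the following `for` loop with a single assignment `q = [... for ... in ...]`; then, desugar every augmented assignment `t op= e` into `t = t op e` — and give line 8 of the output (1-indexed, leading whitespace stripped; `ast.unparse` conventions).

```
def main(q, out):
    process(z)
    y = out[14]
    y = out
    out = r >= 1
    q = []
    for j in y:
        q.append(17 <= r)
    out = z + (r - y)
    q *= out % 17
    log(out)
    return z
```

Transformed code:
def main(q, out):
    process(z)
    y = out[14]
    y = out
    out = r >= 1
    q = [17 <= r for j in y]
    out = z + (r - y)
    q = q * (out % 17)
    log(out)
    return z

q = q * (out % 17)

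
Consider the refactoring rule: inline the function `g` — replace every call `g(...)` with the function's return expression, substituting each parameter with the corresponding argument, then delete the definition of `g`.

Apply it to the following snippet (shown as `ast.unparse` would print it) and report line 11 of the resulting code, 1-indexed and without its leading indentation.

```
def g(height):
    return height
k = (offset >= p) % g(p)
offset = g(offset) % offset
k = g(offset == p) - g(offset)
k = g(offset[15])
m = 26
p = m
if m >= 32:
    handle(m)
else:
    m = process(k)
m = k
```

Transformed code:
k = (offset >= p) % p
offset = offset % offset
k = (offset == p) - offset
k = offset[15]
m = 26
p = m
if m >= 32:
    handle(m)
else:
    m = process(k)
m = k

m = k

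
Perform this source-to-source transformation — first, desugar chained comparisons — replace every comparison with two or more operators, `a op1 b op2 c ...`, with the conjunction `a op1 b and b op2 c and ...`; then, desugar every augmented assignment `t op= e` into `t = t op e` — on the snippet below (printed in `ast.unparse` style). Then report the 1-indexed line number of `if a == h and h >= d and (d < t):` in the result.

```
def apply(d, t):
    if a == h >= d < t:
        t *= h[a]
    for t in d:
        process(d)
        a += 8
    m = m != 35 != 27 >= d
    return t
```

Transformed code:
def apply(d, t):
    if a == h and h >= d and (d < t):
        t = t * h[a]
    for t in d:
        process(d)
        a = a + 8
    m = m != 35 and 35 != 27 and (27 >= d)
    return t

2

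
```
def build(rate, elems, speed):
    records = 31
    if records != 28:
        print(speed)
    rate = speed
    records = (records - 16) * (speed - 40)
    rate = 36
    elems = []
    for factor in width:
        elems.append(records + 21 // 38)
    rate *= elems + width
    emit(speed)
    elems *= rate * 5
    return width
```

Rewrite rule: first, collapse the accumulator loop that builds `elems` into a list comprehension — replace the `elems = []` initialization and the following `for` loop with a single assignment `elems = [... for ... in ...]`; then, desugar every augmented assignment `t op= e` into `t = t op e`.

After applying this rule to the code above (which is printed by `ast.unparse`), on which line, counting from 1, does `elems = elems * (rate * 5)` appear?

Transformed code:
def build(rate, elems, speed):
    records = 31
    if records != 28:
        print(speed)
    rate = speed
    records = (records - 16) * (speed - 40)
    rate = 36
    elems = [records + 21 // 38 for factor in width]
    rate = rate * (elems + width)
    emit(speed)
    elems = elems * (rate * 5)
    return width

11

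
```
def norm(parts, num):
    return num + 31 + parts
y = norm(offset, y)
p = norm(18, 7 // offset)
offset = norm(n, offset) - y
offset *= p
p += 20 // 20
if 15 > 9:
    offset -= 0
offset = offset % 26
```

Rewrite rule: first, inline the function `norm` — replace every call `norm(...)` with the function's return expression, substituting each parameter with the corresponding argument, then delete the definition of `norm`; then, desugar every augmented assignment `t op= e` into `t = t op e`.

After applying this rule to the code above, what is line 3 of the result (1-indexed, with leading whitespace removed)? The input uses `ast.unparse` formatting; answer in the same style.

offset = offset + 31 + n - y

Transformed code:
y = y + 31 + offset
p = 7 // offset + 31 + 18
offset = offset + 31 + n - y
offset = offset * p
p = p + 20 // 20
if 15 > 9:
    offset = offset - 0
offset = offset % 26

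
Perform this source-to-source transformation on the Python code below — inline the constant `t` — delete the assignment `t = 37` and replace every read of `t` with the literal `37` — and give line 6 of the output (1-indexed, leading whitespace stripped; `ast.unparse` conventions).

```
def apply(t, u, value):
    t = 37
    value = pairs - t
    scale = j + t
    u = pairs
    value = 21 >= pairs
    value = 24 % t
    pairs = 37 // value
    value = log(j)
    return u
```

Transformed code:
def apply(t, u, value):
    value = pairs - 37
    scale = j + 37
    u = pairs
    value = 21 >= pairs
    value = 24 % 37
    pairs = 37 // value
    value = log(j)
    return u

value = 24 % 37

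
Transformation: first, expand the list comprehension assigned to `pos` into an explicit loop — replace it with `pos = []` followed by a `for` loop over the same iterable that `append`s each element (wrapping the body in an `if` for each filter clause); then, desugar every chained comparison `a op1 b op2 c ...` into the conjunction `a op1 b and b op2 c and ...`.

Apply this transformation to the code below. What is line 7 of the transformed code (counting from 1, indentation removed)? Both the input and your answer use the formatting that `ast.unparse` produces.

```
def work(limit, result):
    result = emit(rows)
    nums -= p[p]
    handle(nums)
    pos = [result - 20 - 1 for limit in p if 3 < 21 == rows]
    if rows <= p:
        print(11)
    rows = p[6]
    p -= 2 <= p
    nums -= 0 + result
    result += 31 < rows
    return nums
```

Transformed code:
def work(limit, result):
    result = emit(rows)
    nums -= p[p]
    handle(nums)
    pos = []
    for limit in p:
        if 3 < 21 and 21 == rows:
            pos.append(result - 20 - 1)
    if rows <= p:
        print(11)
    rows = p[6]
    p -= 2 <= p
    nums -= 0 + result
    result += 31 < rows
    return nums

if 3 < 21 and 21 == rows:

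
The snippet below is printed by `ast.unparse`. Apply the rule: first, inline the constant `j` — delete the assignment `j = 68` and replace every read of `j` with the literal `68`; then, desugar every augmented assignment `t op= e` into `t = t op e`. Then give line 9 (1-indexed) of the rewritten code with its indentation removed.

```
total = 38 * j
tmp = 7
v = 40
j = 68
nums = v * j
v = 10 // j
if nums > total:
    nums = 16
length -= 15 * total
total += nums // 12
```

Transformed code:
total = 38 * 68
tmp = 7
v = 40
nums = v * 68
v = 10 // 68
if nums > total:
    nums = 16
length = length - 15 * total
total = total + nums // 12

total = total + nums // 12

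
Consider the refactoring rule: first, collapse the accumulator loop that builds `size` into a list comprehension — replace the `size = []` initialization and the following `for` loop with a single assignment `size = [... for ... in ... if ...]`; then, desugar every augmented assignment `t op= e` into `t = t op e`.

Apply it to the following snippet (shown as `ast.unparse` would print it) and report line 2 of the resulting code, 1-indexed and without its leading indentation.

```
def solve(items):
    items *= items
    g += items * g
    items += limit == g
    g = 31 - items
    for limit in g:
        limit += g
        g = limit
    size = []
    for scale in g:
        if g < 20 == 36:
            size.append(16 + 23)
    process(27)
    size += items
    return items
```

items = items * items

Transformed code:
def solve(items):
    items = items * items
    g = g + items * g
    items = items + (limit == g)
    g = 31 - items
    for limit in g:
        limit = limit + g
        g = limit
    size = [16 + 23 for scale in g if g < 20 == 36]
    process(27)
    size = size + items
    return items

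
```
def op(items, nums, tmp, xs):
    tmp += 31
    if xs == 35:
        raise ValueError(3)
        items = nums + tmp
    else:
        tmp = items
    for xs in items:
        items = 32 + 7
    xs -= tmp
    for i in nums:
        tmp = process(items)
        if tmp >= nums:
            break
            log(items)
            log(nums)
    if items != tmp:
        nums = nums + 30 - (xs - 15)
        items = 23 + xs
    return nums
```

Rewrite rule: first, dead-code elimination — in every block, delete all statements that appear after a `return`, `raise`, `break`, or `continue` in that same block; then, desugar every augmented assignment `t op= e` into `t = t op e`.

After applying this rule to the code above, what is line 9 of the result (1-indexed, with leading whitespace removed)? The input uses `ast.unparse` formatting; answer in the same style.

xs = xs - tmp

Transformed code:
def op(items, nums, tmp, xs):
    tmp = tmp + 31
    if xs == 35:
        raise ValueError(3)
    else:
        tmp = items
    for xs in items:
        items = 32 + 7
    xs = xs - tmp
    for i in nums:
        tmp = process(items)
        if tmp >= nums:
            break
    if items != tmp:
        nums = nums + 30 - (xs - 15)
        items = 23 + xs
    return nums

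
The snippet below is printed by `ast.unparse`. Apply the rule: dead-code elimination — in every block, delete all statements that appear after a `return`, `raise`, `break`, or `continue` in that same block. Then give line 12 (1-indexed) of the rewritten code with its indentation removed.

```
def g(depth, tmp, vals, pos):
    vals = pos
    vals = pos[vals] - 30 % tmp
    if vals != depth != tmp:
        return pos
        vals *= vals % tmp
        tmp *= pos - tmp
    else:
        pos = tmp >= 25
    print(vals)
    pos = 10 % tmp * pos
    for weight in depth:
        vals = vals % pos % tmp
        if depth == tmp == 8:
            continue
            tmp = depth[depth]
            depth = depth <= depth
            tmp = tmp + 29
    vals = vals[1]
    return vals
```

if depth == tmp == 8:

Transformed code:
def g(depth, tmp, vals, pos):
    vals = pos
    vals = pos[vals] - 30 % tmp
    if vals != depth != tmp:
        return pos
    else:
        pos = tmp >= 25
    print(vals)
    pos = 10 % tmp * pos
    for weight in depth:
        vals = vals % pos % tmp
        if depth == tmp == 8:
            continue
    vals = vals[1]
    return vals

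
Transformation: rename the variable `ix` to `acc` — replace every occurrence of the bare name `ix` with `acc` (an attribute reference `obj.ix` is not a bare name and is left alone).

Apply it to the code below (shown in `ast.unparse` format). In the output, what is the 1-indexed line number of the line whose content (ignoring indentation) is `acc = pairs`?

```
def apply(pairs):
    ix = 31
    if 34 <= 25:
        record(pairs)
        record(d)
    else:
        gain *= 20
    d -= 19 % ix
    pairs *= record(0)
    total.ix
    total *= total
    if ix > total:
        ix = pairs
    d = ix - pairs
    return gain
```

13

Transformed code:
def apply(pairs):
    acc = 31
    if 34 <= 25:
        record(pairs)
        record(d)
    else:
        gain *= 20
    d -= 19 % acc
    pairs *= record(0)
    total.ix
    total *= total
    if acc > total:
        acc = pairs
    d = acc - pairs
    return gain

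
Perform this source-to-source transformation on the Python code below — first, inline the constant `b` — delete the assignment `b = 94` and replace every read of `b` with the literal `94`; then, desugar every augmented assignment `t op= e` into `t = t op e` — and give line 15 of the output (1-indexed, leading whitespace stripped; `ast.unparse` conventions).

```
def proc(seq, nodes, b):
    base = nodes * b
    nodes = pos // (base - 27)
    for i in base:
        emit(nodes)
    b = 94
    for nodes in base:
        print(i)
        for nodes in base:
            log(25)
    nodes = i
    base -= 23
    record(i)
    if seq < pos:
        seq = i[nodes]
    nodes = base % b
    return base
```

nodes = base % 94

Transformed code:
def proc(seq, nodes, b):
    base = nodes * 94
    nodes = pos // (base - 27)
    for i in base:
        emit(nodes)
    for nodes in base:
        print(i)
        for nodes in base:
            log(25)
    nodes = i
    base = base - 23
    record(i)
    if seq < pos:
        seq = i[nodes]
    nodes = base % 94
    return base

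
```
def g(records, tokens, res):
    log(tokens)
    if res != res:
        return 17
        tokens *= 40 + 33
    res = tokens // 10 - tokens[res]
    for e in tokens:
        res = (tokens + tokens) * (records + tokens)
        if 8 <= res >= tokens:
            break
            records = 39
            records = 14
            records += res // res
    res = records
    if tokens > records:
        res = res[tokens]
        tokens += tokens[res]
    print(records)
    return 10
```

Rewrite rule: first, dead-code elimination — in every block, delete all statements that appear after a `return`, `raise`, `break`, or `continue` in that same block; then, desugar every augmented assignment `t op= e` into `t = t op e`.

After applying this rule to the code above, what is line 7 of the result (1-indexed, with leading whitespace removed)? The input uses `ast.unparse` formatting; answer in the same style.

Transformed code:
def g(records, tokens, res):
    log(tokens)
    if res != res:
        return 17
    res = tokens // 10 - tokens[res]
    for e in tokens:
        res = (tokens + tokens) * (records + tokens)
        if 8 <= res >= tokens:
            break
    res = records
    if tokens > records:
        res = res[tokens]
        tokens = tokens + tokens[res]
    print(records)
    return 10

res = (tokens + tokens) * (records + tokens)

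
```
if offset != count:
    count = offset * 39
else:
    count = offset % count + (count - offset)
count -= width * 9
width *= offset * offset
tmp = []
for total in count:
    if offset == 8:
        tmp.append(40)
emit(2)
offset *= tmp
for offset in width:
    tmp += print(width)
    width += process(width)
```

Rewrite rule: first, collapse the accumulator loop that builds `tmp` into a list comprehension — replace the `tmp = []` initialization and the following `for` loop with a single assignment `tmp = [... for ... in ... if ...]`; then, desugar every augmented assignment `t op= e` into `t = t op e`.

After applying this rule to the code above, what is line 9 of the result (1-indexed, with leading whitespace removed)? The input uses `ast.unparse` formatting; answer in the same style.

offset = offset * tmp

Transformed code:
if offset != count:
    count = offset * 39
else:
    count = offset % count + (count - offset)
count = count - width * 9
width = width * (offset * offset)
tmp = [40 for total in count if offset == 8]
emit(2)
offset = offset * tmp
for offset in width:
    tmp = tmp + print(width)
    width = width + process(width)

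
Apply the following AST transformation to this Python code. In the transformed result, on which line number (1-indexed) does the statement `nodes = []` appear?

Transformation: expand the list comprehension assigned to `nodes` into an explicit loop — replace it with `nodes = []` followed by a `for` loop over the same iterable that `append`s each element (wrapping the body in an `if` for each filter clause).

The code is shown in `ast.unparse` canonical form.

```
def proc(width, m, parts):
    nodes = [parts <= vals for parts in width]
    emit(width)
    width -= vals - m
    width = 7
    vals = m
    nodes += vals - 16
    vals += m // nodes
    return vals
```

Transformed code:
def proc(width, m, parts):
    nodes = []
    for parts in width:
        nodes.append(parts <= vals)
    emit(width)
    width -= vals - m
    width = 7
    vals = m
    nodes += vals - 16
    vals += m // nodes
    return vals

2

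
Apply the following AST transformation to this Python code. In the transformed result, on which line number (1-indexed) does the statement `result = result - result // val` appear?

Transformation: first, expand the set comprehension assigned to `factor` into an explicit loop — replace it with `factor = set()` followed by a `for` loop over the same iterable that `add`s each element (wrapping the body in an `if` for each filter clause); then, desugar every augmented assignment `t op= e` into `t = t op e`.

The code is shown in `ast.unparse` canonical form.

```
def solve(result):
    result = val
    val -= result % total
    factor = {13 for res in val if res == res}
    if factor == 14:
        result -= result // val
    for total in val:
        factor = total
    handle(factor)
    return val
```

9

Transformed code:
def solve(result):
    result = val
    val = val - result % total
    factor = set()
    for res in val:
        if res == res:
            factor.add(13)
    if factor == 14:
        result = result - result // val
    for total in val:
        factor = total
    handle(factor)
    return val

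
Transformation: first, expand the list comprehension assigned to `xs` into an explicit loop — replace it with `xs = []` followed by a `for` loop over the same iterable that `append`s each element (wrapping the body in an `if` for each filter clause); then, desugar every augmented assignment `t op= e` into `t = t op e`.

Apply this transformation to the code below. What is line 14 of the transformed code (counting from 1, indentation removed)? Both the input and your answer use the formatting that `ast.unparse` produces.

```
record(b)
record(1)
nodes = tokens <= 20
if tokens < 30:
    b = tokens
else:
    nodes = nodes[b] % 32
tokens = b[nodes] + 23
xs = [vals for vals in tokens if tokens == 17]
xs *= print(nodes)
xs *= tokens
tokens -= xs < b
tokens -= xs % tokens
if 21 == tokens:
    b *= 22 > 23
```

xs = xs * tokens

Transformed code:
record(b)
record(1)
nodes = tokens <= 20
if tokens < 30:
    b = tokens
else:
    nodes = nodes[b] % 32
tokens = b[nodes] + 23
xs = []
for vals in tokens:
    if tokens == 17:
        xs.append(vals)
xs = xs * print(nodes)
xs = xs * tokens
tokens = tokens - (xs < b)
tokens = tokens - xs % tokens
if 21 == tokens:
    b = b * (22 > 23)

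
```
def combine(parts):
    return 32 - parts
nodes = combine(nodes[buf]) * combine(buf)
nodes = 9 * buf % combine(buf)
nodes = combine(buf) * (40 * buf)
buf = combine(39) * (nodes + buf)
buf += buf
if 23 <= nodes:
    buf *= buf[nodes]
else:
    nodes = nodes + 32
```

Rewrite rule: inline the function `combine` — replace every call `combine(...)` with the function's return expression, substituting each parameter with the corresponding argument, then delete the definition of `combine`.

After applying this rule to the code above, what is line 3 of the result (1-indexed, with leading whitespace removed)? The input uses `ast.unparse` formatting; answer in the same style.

Transformed code:
nodes = (32 - nodes[buf]) * (32 - buf)
nodes = 9 * buf % (32 - buf)
nodes = (32 - buf) * (40 * buf)
buf = (32 - 39) * (nodes + buf)
buf += buf
if 23 <= nodes:
    buf *= buf[nodes]
else:
    nodes = nodes + 32

nodes = (32 - buf) * (40 * buf)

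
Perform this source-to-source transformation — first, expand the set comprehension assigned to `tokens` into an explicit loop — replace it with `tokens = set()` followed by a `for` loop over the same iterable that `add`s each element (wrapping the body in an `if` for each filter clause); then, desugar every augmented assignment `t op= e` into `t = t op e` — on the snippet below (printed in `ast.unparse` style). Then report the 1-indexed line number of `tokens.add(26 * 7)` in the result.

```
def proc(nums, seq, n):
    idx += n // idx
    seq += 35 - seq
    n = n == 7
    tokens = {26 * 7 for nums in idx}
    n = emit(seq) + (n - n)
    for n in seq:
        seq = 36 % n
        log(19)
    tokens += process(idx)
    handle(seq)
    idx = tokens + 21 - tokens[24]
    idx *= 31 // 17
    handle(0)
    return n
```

Transformed code:
def proc(nums, seq, n):
    idx = idx + n // idx
    seq = seq + (35 - seq)
    n = n == 7
    tokens = set()
    for nums in idx:
        tokens.add(26 * 7)
    n = emit(seq) + (n - n)
    for n in seq:
        seq = 36 % n
        log(19)
    tokens = tokens + process(idx)
    handle(seq)
    idx = tokens + 21 - tokens[24]
    idx = idx * (31 // 17)
    handle(0)
    return n

7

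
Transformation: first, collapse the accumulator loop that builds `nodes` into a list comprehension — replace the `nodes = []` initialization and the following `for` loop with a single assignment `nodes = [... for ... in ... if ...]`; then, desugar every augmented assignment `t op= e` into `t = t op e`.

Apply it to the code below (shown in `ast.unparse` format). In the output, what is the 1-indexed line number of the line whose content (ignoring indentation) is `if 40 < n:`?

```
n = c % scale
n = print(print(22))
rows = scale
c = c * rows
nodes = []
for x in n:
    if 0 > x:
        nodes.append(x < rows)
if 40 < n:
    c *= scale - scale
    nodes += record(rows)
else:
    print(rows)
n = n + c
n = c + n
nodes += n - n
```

Transformed code:
n = c % scale
n = print(print(22))
rows = scale
c = c * rows
nodes = [x < rows for x in n if 0 > x]
if 40 < n:
    c = c * (scale - scale)
    nodes = nodes + record(rows)
else:
    print(rows)
n = n + c
n = c + n
nodes = nodes + (n - n)

6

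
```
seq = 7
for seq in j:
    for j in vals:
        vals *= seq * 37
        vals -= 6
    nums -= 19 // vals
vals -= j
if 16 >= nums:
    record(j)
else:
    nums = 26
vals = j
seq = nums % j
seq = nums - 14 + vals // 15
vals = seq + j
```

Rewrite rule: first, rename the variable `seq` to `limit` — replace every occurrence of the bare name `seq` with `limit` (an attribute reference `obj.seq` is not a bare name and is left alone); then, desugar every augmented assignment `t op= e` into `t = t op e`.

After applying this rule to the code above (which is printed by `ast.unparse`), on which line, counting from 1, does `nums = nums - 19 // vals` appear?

6

Transformed code:
limit = 7
for limit in j:
    for j in vals:
        vals = vals * (limit * 37)
        vals = vals - 6
    nums = nums - 19 // vals
vals = vals - j
if 16 >= nums:
    record(j)
else:
    nums = 26
vals = j
limit = nums % j
limit = nums - 14 + vals // 15
vals = limit + j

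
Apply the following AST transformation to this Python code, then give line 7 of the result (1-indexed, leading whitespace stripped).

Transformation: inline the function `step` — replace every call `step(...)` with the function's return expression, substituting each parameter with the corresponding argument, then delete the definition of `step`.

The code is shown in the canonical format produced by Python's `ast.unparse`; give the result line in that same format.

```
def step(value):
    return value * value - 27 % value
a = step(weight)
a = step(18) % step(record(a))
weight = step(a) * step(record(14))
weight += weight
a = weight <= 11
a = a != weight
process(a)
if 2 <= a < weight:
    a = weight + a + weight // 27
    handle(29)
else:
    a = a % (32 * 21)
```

Transformed code:
a = weight * weight - 27 % weight
a = (18 * 18 - 27 % 18) % (record(a) * record(a) - 27 % record(a))
weight = (a * a - 27 % a) * (record(14) * record(14) - 27 % record(14))
weight += weight
a = weight <= 11
a = a != weight
process(a)
if 2 <= a < weight:
    a = weight + a + weight // 27
    handle(29)
else:
    a = a % (32 * 21)

process(a)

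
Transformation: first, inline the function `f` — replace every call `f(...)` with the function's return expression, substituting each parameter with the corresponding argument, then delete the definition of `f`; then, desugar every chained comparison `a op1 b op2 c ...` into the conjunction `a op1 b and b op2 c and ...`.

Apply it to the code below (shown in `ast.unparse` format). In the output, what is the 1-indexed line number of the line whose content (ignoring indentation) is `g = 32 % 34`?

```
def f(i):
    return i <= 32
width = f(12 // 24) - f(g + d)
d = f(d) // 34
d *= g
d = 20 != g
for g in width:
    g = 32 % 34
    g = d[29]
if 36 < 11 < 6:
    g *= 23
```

6

Transformed code:
width = (12 // 24 <= 32) - (g + d <= 32)
d = (d <= 32) // 34
d *= g
d = 20 != g
for g in width:
    g = 32 % 34
    g = d[29]
if 36 < 11 and 11 < 6:
    g *= 23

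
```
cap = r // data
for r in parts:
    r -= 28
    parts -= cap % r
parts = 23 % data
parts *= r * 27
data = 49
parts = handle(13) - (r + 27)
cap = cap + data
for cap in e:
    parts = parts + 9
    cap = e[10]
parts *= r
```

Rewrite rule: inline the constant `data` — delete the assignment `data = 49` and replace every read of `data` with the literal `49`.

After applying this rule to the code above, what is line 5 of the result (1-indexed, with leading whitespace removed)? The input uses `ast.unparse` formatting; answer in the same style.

parts = 23 % 49

Transformed code:
cap = r // 49
for r in parts:
    r -= 28
    parts -= cap % r
parts = 23 % 49
parts *= r * 27
parts = handle(13) - (r + 27)
cap = cap + 49
for cap in e:
    parts = parts + 9
    cap = e[10]
parts *= r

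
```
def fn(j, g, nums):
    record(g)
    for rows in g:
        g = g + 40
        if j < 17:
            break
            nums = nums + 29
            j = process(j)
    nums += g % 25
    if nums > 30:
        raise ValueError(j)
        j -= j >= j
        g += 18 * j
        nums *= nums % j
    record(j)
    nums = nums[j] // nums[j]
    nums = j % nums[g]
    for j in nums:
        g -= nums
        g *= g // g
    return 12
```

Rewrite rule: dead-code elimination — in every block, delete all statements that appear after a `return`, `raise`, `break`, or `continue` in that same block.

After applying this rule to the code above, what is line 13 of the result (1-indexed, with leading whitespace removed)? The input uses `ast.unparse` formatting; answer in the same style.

Transformed code:
def fn(j, g, nums):
    record(g)
    for rows in g:
        g = g + 40
        if j < 17:
            break
    nums += g % 25
    if nums > 30:
        raise ValueError(j)
    record(j)
    nums = nums[j] // nums[j]
    nums = j % nums[g]
    for j in nums:
        g -= nums
        g *= g // g
    return 12

for j in nums:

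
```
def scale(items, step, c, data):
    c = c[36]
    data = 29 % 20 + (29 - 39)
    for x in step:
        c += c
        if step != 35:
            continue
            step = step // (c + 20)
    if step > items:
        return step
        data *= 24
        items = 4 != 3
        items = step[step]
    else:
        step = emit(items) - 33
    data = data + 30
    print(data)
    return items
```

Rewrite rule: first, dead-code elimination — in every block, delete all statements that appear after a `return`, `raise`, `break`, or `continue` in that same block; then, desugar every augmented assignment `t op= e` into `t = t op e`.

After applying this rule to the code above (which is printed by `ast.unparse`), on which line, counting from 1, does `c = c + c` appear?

Transformed code:
def scale(items, step, c, data):
    c = c[36]
    data = 29 % 20 + (29 - 39)
    for x in step:
        c = c + c
        if step != 35:
            continue
    if step > items:
        return step
    else:
        step = emit(items) - 33
    data = data + 30
    print(data)
    return items

5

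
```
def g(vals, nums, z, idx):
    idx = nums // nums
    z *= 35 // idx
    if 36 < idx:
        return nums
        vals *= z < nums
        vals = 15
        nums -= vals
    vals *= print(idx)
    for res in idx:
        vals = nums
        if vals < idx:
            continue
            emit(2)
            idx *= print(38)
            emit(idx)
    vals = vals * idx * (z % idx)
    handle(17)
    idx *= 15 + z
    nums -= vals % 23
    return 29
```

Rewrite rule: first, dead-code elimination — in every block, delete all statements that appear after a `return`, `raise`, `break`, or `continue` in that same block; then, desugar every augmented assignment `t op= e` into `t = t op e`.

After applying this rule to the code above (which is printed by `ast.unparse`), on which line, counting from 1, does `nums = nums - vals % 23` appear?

Transformed code:
def g(vals, nums, z, idx):
    idx = nums // nums
    z = z * (35 // idx)
    if 36 < idx:
        return nums
    vals = vals * print(idx)
    for res in idx:
        vals = nums
        if vals < idx:
            continue
    vals = vals * idx * (z % idx)
    handle(17)
    idx = idx * (15 + z)
    nums = nums - vals % 23
    return 29

14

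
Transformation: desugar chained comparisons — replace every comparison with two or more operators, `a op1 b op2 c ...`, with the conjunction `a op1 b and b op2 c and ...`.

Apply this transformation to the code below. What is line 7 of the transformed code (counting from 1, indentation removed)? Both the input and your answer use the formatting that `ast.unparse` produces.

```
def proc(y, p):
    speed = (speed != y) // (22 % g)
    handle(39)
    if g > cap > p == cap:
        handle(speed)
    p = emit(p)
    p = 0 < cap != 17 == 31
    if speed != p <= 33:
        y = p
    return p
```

p = 0 < cap and cap != 17 and (17 == 31)

Transformed code:
def proc(y, p):
    speed = (speed != y) // (22 % g)
    handle(39)
    if g > cap and cap > p and (p == cap):
        handle(speed)
    p = emit(p)
    p = 0 < cap and cap != 17 and (17 == 31)
    if speed != p and p <= 33:
        y = p
    return p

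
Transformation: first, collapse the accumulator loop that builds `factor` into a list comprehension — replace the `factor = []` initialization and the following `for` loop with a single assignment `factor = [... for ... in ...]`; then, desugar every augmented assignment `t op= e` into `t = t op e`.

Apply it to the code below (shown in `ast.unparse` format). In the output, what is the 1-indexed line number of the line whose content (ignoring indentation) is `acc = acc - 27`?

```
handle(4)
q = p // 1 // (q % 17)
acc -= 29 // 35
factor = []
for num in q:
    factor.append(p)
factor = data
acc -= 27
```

Transformed code:
handle(4)
q = p // 1 // (q % 17)
acc = acc - 29 // 35
factor = [p for num in q]
factor = data
acc = acc - 27

6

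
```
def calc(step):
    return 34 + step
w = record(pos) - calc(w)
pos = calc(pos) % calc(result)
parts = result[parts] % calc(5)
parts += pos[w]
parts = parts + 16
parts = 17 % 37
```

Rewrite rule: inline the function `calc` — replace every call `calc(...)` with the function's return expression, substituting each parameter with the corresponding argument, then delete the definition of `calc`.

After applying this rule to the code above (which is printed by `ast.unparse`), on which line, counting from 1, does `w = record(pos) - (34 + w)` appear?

Transformed code:
w = record(pos) - (34 + w)
pos = (34 + pos) % (34 + result)
parts = result[parts] % (34 + 5)
parts += pos[w]
parts = parts + 16
parts = 17 % 37

1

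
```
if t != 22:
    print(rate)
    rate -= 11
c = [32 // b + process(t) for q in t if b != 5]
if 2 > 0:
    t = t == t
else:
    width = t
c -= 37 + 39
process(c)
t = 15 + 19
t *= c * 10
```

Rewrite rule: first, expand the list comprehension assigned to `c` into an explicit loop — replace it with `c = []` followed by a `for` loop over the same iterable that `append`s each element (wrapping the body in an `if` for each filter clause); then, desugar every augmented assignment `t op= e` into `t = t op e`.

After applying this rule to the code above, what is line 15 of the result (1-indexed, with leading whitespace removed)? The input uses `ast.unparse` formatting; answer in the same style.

Transformed code:
if t != 22:
    print(rate)
    rate = rate - 11
c = []
for q in t:
    if b != 5:
        c.append(32 // b + process(t))
if 2 > 0:
    t = t == t
else:
    width = t
c = c - (37 + 39)
process(c)
t = 15 + 19
t = t * (c * 10)

t = t * (c * 10)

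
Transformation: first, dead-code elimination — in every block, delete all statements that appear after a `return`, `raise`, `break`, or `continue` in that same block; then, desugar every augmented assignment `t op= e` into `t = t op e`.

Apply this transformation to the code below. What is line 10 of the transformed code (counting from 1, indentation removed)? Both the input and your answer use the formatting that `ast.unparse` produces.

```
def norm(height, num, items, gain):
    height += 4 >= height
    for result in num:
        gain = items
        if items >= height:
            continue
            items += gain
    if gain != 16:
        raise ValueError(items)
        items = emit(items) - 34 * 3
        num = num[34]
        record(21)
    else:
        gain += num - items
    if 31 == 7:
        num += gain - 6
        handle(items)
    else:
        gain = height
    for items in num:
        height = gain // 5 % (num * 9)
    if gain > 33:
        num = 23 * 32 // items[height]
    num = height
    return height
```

gain = gain + (num - items)

Transformed code:
def norm(height, num, items, gain):
    height = height + (4 >= height)
    for result in num:
        gain = items
        if items >= height:
            continue
    if gain != 16:
        raise ValueError(items)
    else:
        gain = gain + (num - items)
    if 31 == 7:
        num = num + (gain - 6)
        handle(items)
    else:
        gain = height
    for items in num:
        height = gain // 5 % (num * 9)
    if gain > 33:
        num = 23 * 32 // items[height]
    num = height
    return height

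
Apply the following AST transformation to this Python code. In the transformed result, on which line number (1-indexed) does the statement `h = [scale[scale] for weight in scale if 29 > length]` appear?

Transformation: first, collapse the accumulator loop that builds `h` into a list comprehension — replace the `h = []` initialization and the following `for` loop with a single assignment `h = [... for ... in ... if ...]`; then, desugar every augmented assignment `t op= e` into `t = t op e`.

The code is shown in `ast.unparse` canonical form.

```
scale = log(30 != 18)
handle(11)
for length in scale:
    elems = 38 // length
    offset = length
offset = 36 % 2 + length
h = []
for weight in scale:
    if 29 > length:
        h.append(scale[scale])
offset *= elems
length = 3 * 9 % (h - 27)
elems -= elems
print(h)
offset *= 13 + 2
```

7

Transformed code:
scale = log(30 != 18)
handle(11)
for length in scale:
    elems = 38 // length
    offset = length
offset = 36 % 2 + length
h = [scale[scale] for weight in scale if 29 > length]
offset = offset * elems
length = 3 * 9 % (h - 27)
elems = elems - elems
print(h)
offset = offset * (13 + 2)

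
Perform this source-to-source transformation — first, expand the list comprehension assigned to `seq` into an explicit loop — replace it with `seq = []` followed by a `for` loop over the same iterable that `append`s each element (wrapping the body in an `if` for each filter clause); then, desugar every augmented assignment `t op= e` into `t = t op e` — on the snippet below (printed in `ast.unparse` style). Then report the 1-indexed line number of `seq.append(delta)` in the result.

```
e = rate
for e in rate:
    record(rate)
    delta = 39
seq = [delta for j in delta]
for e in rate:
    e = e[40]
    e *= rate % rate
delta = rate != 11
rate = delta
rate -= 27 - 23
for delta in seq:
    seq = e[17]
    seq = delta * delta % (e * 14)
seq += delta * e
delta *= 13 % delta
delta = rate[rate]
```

7

Transformed code:
e = rate
for e in rate:
    record(rate)
    delta = 39
seq = []
for j in delta:
    seq.append(delta)
for e in rate:
    e = e[40]
    e = e * (rate % rate)
delta = rate != 11
rate = delta
rate = rate - (27 - 23)
for delta in seq:
    seq = e[17]
    seq = delta * delta % (e * 14)
seq = seq + delta * e
delta = delta * (13 % delta)
delta = rate[rate]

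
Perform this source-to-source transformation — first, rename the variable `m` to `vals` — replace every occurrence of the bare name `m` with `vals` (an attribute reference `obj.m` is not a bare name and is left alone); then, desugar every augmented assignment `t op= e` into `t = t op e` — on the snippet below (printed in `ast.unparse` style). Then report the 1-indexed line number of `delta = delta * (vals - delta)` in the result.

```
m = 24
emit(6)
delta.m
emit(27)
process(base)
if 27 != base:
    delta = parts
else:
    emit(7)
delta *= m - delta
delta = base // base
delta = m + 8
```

10

Transformed code:
vals = 24
emit(6)
delta.m
emit(27)
process(base)
if 27 != base:
    delta = parts
else:
    emit(7)
delta = delta * (vals - delta)
delta = base // base
delta = vals + 8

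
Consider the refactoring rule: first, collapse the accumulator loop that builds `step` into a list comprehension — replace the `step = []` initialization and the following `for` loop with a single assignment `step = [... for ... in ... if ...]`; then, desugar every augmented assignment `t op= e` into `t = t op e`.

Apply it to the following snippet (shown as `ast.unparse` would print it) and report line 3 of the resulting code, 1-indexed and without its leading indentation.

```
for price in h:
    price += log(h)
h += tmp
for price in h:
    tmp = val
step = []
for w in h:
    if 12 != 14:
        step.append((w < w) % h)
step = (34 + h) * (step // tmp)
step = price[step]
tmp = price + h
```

Transformed code:
for price in h:
    price = price + log(h)
h = h + tmp
for price in h:
    tmp = val
step = [(w < w) % h for w in h if 12 != 14]
step = (34 + h) * (step // tmp)
step = price[step]
tmp = price + h

h = h + tmp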